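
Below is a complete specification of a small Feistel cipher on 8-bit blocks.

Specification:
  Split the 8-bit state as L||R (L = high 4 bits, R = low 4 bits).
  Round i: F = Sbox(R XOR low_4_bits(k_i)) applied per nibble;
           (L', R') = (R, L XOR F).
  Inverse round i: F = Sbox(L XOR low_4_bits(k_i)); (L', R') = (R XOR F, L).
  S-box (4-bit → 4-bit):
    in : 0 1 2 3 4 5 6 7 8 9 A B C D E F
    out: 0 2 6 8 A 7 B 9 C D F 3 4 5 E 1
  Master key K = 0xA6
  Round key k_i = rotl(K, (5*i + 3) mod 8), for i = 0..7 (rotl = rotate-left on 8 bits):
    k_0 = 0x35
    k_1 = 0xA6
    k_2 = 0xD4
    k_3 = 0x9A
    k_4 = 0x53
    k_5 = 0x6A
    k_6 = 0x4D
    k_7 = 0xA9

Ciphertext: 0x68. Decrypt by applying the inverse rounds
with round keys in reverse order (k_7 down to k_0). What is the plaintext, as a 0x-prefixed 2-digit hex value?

0x7C

s_0 = ciphertext = 0x68
s_1 = InvRound(s_0, k_7) = 0x96
s_2 = InvRound(s_1, k_6) = 0xC9
s_3 = InvRound(s_2, k_5) = 0x2C
s_4 = InvRound(s_3, k_4) = 0xE2
s_5 = InvRound(s_4, k_3) = 0x8E
s_6 = InvRound(s_5, k_2) = 0xA8
s_7 = InvRound(s_6, k_1) = 0xCA
s_8 = InvRound(s_7, k_0) = 0x7C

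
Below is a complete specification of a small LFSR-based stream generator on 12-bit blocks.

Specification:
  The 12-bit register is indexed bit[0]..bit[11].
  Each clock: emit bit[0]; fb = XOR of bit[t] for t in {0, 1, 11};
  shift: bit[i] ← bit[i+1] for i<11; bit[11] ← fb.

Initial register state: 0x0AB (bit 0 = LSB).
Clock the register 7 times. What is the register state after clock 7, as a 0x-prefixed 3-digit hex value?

reg_0 = 0x0AB
clock 1: out=1, reg = 0x055
clock 2: out=1, reg = 0x82A
clock 3: out=0, reg = 0x415
clock 4: out=1, reg = 0xA0A
clock 5: out=0, reg = 0x505
clock 6: out=1, reg = 0xA82
clock 7: out=0, reg = 0x541

0x541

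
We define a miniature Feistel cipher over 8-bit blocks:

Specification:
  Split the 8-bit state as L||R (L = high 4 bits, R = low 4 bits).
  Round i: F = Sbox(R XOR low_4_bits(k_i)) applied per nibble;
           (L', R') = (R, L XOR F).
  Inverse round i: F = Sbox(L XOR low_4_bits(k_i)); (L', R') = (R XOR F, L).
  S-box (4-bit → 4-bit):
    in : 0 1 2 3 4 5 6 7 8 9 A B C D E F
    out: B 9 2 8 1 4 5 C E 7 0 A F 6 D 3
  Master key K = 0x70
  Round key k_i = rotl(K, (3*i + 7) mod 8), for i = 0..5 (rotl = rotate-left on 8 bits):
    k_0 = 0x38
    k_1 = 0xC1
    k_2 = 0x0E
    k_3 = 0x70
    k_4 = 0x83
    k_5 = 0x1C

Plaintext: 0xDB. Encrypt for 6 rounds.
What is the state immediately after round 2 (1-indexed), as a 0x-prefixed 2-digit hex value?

s_0 = plaintext = 0xDB
s_1 = Round(s_0, k_0) = 0xB5
s_2 = Round(s_1, k_1) = 0x5A
s_3 = Round(s_2, k_2) = 0xA4
s_4 = Round(s_3, k_3) = 0x4B
s_5 = Round(s_4, k_4) = 0xBA
s_6 = Round(s_5, k_5) = 0xAE

0x5A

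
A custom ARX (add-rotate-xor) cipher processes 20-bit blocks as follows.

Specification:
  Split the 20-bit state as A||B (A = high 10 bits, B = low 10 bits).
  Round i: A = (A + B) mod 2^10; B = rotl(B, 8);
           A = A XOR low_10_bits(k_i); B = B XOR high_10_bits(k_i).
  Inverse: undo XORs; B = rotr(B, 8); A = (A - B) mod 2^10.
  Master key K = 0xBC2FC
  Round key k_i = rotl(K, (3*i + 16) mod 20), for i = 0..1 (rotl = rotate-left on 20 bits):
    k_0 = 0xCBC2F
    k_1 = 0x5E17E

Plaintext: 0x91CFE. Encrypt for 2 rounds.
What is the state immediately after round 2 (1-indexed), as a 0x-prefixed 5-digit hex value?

s_0 = plaintext = 0x91CFE
s_1 = Round(s_0, k_0) = 0xDA910
s_2 = Round(s_1, k_1) = 0x4113C

0x4113C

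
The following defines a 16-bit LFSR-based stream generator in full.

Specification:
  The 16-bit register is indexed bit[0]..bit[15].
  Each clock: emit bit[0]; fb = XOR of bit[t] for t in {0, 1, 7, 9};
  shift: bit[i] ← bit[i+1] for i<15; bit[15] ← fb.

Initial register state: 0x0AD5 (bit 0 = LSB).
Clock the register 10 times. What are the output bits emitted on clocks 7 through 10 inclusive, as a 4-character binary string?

1101

reg_0 = 0x0AD5
clock 1: out=1, reg = 0x856A
clock 2: out=0, reg = 0xC2B5
clock 3: out=1, reg = 0xE15A
clock 4: out=0, reg = 0xF0AD
clock 5: out=1, reg = 0x7856
clock 6: out=0, reg = 0xBC2B
clock 7: out=1, reg = 0x5E15
clock 8: out=1, reg = 0x2F0A
clock 9: out=0, reg = 0x1785
clock 10: out=1, reg = 0x8BC2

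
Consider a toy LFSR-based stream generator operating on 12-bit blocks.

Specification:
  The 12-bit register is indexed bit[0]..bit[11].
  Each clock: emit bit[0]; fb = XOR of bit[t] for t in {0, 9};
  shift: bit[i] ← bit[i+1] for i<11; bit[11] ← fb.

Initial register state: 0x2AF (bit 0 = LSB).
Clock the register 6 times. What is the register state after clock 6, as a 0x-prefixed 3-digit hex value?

0x78A

reg_0 = 0x2AF
clock 1: out=1, reg = 0x157
clock 2: out=1, reg = 0x8AB
clock 3: out=1, reg = 0xC55
clock 4: out=1, reg = 0xE2A
clock 5: out=0, reg = 0xF15
clock 6: out=1, reg = 0x78A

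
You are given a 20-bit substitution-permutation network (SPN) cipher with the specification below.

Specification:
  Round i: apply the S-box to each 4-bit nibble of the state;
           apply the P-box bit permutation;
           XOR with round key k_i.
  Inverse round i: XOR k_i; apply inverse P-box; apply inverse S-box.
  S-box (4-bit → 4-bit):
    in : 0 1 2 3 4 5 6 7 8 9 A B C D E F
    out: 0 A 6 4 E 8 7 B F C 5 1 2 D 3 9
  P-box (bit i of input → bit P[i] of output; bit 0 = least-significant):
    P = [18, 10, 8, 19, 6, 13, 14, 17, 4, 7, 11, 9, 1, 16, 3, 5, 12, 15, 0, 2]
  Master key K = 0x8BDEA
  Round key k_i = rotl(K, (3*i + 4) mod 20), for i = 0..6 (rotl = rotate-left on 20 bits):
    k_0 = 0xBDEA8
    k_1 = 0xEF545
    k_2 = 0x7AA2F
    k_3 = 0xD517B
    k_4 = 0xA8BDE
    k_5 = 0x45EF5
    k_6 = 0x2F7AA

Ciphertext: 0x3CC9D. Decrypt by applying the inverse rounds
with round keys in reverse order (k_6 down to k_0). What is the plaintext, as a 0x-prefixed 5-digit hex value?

0x48817

s_0 = ciphertext = 0x3CC9D
s_1 = InvRound(s_0, k_6) = 0xD7DC3
s_2 = InvRound(s_1, k_5) = 0x57FC9
s_3 = InvRound(s_2, k_4) = 0x8EB47
s_4 = InvRound(s_3, k_3) = 0x74DCB
s_5 = InvRound(s_4, k_2) = 0x15162
s_6 = InvRound(s_5, k_1) = 0x47017
s_7 = InvRound(s_6, k_0) = 0x48817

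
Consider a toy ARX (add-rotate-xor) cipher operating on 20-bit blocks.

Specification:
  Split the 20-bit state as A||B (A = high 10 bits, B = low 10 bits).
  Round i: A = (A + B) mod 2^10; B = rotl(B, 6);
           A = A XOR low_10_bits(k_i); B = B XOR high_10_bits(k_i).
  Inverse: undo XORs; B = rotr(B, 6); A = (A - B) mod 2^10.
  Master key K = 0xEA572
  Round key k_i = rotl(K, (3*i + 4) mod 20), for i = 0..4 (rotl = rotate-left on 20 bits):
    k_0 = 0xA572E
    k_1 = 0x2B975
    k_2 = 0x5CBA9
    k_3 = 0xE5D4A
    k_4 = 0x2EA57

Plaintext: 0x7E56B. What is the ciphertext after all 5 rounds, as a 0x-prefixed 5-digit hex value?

s_0 = plaintext = 0x7E56B
s_1 = Round(s_0, k_0) = 0x12843
s_2 = Round(s_1, k_1) = 0x7E06A
s_3 = Round(s_2, k_2) = 0x72FF4
s_4 = Round(s_3, k_3) = 0x3D6A8
s_5 = Round(s_4, k_4) = 0x72A90

0x72A90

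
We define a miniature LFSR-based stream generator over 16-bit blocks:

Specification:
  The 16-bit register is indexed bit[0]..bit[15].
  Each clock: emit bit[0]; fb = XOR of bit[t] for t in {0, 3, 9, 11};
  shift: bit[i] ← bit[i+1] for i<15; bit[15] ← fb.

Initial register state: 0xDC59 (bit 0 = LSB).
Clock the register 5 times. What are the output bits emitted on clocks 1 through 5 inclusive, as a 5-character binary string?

reg_0 = 0xDC59
clock 1: out=1, reg = 0xEE2C
clock 2: out=0, reg = 0xF716
clock 3: out=0, reg = 0xFB8B
clock 4: out=1, reg = 0x7DC5
clock 5: out=1, reg = 0x3EE2

10011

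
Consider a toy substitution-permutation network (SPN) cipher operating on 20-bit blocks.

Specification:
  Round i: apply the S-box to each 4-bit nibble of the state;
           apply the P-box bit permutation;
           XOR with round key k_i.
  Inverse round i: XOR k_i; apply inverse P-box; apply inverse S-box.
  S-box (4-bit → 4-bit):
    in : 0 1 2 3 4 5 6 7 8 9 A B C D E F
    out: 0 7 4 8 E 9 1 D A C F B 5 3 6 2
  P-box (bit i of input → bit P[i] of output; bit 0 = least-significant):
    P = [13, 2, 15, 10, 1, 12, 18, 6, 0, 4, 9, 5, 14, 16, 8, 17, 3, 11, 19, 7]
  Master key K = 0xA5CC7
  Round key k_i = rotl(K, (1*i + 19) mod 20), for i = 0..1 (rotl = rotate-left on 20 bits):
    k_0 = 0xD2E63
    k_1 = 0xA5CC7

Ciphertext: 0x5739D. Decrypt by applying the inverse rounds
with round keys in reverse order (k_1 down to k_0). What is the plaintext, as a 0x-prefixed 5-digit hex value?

0x26FCD

s_0 = ciphertext = 0x5739D
s_1 = InvRound(s_0, k_1) = 0x14E75
s_2 = InvRound(s_1, k_0) = 0x26FCD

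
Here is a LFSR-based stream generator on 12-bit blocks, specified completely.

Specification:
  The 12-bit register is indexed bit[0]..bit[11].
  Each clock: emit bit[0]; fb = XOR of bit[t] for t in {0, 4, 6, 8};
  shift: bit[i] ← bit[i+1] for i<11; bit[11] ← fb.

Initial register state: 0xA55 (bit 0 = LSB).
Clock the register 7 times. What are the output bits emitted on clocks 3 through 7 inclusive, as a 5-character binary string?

reg_0 = 0xA55
clock 1: out=1, reg = 0xD2A
clock 2: out=0, reg = 0xE95
clock 3: out=1, reg = 0x74A
clock 4: out=0, reg = 0x3A5
clock 5: out=1, reg = 0x1D2
clock 6: out=0, reg = 0x8E9
clock 7: out=1, reg = 0x474

10101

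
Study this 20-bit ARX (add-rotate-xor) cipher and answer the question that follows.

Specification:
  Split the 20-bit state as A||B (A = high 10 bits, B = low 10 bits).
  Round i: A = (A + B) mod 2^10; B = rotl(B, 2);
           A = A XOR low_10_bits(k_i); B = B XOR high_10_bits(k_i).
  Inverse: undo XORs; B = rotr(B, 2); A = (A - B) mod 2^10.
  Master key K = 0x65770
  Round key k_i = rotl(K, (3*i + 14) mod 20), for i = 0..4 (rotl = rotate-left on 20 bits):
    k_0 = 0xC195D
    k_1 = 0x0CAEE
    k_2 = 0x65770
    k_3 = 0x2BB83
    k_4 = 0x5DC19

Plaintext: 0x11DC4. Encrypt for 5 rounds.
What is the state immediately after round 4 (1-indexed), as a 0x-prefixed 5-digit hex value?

s_0 = plaintext = 0x11DC4
s_1 = Round(s_0, k_0) = 0xD5817
s_2 = Round(s_1, k_1) = 0x60C6E
s_3 = Round(s_2, k_2) = 0xA042D
s_4 = Round(s_3, k_3) = 0x4B41A
s_5 = Round(s_4, k_4) = 0x5791F

0x4B41A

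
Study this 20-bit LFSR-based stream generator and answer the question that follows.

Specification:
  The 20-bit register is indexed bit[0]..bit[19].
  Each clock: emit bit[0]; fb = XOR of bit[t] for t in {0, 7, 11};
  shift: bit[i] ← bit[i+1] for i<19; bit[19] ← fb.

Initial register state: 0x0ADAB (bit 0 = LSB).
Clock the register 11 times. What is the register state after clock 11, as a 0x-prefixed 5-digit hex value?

0xDCA15

reg_0 = 0x0ADAB
clock 1: out=1, reg = 0x856D5
clock 2: out=1, reg = 0x42B6A
clock 3: out=0, reg = 0xA15B5
clock 4: out=1, reg = 0x50ADA
clock 5: out=0, reg = 0x2856D
clock 6: out=1, reg = 0x942B6
clock 7: out=0, reg = 0xCA15B
clock 8: out=1, reg = 0xE50AD
clock 9: out=1, reg = 0x72856
clock 10: out=0, reg = 0xB942B
clock 11: out=1, reg = 0xDCA15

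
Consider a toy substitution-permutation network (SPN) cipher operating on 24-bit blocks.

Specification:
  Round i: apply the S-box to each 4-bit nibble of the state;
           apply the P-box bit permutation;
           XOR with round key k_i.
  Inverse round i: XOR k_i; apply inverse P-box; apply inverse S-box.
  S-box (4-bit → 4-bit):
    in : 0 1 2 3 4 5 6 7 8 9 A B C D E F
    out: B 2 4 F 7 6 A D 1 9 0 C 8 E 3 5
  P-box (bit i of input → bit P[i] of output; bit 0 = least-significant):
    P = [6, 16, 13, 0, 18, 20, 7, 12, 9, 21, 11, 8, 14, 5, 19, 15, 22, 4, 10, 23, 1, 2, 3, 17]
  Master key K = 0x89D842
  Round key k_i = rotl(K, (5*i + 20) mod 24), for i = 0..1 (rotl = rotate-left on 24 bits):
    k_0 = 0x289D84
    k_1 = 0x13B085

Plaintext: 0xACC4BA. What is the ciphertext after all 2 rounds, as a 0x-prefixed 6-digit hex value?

s_0 = plaintext = 0xACC4BA
s_1 = Round(s_0, k_0) = 0x880704
s_2 = Round(s_1, k_1) = 0x464BE7

0x464BE7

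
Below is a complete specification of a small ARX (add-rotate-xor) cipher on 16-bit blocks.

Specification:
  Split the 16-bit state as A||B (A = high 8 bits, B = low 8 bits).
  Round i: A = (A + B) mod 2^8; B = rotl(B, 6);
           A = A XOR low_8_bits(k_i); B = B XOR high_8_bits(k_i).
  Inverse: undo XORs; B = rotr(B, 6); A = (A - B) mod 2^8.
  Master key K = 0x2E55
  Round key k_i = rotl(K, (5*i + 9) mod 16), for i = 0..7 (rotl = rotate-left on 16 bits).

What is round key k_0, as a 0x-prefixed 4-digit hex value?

0xAA5C

K = 0x2E55
k_0 = rotl(K, (5*0+9) mod 16) = rotl(K, 9) = 0xAA5C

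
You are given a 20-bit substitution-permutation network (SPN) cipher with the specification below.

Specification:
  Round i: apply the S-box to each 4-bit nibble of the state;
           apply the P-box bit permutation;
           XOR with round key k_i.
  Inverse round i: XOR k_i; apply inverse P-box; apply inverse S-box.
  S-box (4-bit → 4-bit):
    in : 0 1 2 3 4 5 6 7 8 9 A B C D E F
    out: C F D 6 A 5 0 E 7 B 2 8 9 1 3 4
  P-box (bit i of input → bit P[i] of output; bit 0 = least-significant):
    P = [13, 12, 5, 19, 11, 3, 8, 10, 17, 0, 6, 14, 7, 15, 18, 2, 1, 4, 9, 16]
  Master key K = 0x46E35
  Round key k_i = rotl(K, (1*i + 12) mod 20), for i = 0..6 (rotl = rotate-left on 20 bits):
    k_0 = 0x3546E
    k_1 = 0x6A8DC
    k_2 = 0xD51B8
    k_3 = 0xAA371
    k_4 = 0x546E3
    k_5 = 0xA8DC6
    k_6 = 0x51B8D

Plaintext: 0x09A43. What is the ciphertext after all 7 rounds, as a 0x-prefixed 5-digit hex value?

0xA6C5E

s_0 = plaintext = 0x09A43
s_1 = Round(s_0, k_0) = 0x2C2C3
s_2 = Round(s_1, k_1) = 0x5F63A
s_3 = Round(s_2, k_2) = 0x942B2
s_4 = Round(s_3, k_3) = 0x14707
s_5 = Round(s_4, k_4) = 0xC9194
s_6 = Round(s_5, k_5) = 0x15109
s_7 = Round(s_6, k_6) = 0xA6C5E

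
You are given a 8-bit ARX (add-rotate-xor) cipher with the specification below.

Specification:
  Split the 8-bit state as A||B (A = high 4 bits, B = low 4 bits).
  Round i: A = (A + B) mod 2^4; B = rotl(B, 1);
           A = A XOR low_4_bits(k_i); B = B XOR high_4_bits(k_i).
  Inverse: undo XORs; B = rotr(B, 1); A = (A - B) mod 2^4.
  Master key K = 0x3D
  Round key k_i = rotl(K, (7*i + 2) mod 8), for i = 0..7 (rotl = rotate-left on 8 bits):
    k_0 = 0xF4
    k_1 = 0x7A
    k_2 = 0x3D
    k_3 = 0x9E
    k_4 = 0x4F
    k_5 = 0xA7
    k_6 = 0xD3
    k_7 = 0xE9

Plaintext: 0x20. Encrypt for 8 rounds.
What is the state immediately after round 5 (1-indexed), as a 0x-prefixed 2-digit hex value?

s_0 = plaintext = 0x20
s_1 = Round(s_0, k_0) = 0x6F
s_2 = Round(s_1, k_1) = 0xF8
s_3 = Round(s_2, k_2) = 0xA2
s_4 = Round(s_3, k_3) = 0x2D
s_5 = Round(s_4, k_4) = 0x0F
s_6 = Round(s_5, k_5) = 0x85
s_7 = Round(s_6, k_6) = 0xE7
s_8 = Round(s_7, k_7) = 0xC0

0x0F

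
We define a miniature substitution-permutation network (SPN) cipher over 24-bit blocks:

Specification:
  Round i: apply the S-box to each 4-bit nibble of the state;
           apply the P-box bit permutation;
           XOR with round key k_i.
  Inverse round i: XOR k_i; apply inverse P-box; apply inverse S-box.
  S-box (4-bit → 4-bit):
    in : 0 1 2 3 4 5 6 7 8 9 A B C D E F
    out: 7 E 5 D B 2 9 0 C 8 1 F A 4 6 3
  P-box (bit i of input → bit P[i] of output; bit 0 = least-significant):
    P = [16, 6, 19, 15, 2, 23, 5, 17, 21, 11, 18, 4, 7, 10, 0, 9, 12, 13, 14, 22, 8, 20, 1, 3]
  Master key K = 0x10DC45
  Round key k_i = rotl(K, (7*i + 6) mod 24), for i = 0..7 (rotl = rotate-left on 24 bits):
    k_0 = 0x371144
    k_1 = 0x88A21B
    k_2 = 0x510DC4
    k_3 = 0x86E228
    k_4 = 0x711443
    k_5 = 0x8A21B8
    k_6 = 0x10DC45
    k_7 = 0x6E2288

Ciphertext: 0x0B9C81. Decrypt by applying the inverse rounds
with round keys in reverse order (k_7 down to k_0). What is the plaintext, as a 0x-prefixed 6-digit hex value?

s_0 = ciphertext = 0x0B9C81
s_1 = InvRound(s_0, k_7) = 0x941076
s_2 = InvRound(s_1, k_6) = 0xDDE1E9
s_3 = InvRound(s_2, k_5) = 0x58D894
s_4 = InvRound(s_3, k_4) = 0xDD04AB
s_5 = InvRound(s_4, k_3) = 0xE1B793
s_6 = InvRound(s_5, k_2) = 0xEF84FC
s_7 = InvRound(s_6, k_1) = 0xDCB23F
s_8 = InvRound(s_7, k_0) = 0x3C861B

0x3C861B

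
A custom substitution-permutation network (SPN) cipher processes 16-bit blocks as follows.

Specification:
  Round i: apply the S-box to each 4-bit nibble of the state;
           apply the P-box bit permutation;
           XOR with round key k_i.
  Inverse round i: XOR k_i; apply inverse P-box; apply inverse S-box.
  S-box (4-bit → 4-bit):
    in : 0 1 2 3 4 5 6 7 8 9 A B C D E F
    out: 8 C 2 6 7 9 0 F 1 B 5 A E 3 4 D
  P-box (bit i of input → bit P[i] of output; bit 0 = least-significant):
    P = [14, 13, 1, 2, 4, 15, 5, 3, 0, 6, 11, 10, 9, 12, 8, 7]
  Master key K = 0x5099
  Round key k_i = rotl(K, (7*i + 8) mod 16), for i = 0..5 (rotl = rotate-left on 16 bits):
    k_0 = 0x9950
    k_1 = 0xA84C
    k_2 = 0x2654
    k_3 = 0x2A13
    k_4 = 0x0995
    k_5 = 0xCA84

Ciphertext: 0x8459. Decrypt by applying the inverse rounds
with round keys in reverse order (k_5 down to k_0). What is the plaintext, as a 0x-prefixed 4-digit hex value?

s_0 = ciphertext = 0x8459
s_1 = InvRound(s_0, k_5) = 0x5755
s_2 = InvRound(s_1, k_4) = 0x9C68
s_3 = InvRound(s_2, k_3) = 0xD973
s_4 = InvRound(s_3, k_2) = 0x4F37
s_5 = InvRound(s_4, k_1) = 0xA974
s_6 = InvRound(s_5, k_0) = 0x26EB

0x26EB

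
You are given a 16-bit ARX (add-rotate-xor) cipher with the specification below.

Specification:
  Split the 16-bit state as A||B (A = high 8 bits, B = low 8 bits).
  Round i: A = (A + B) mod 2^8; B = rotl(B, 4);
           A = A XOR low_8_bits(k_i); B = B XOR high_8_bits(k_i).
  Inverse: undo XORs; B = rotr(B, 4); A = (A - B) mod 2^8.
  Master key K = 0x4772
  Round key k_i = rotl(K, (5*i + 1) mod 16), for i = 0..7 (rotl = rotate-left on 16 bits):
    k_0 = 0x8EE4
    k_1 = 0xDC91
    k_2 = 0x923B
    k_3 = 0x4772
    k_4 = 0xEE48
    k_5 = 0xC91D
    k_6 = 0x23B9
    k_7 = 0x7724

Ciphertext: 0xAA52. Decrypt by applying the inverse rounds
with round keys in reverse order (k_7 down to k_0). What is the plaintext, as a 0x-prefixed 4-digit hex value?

s_0 = ciphertext = 0xAA52
s_1 = InvRound(s_0, k_7) = 0x3C52
s_2 = InvRound(s_1, k_6) = 0x6E17
s_3 = InvRound(s_2, k_5) = 0x86ED
s_4 = InvRound(s_3, k_4) = 0x9E30
s_5 = InvRound(s_4, k_3) = 0x7577
s_6 = InvRound(s_5, k_2) = 0xF05E
s_7 = InvRound(s_6, k_1) = 0x3928
s_8 = InvRound(s_7, k_0) = 0x736A

0x736A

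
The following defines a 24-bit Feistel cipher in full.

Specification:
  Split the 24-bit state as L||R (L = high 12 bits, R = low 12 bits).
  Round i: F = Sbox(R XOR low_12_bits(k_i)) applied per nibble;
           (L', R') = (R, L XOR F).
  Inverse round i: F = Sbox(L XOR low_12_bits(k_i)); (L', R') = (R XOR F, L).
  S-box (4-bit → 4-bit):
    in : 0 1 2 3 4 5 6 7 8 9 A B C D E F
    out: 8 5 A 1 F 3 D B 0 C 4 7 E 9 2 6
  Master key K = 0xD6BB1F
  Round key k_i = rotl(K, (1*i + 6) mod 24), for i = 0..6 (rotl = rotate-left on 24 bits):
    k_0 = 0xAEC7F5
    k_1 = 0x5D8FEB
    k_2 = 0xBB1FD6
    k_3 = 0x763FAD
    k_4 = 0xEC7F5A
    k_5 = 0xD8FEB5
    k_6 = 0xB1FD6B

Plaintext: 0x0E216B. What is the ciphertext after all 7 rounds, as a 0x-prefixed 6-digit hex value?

0x1D3520

s_0 = plaintext = 0x0E216B
s_1 = Round(s_0, k_0) = 0x16BD20
s_2 = Round(s_1, k_1) = 0xD20B8C
s_3 = Round(s_2, k_2) = 0xB8C214
s_4 = Round(s_3, k_3) = 0x2142F0
s_5 = Round(s_4, k_4) = 0x2F0B50
s_6 = Round(s_5, k_5) = 0xB501D3
s_7 = Round(s_6, k_6) = 0x1D3520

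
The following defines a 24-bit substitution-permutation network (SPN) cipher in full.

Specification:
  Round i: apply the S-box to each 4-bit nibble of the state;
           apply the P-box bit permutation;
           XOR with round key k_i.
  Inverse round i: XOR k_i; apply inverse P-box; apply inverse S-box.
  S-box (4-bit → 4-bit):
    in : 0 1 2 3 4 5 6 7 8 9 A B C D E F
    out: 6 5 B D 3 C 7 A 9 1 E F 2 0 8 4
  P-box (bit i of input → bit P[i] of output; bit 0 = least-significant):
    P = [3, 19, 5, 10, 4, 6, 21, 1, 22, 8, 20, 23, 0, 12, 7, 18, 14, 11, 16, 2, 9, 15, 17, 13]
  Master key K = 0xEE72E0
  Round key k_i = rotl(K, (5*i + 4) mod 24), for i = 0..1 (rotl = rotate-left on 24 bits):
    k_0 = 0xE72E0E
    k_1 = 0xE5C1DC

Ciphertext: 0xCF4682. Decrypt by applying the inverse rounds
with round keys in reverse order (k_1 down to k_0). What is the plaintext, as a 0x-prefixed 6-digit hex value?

0x230E96

s_0 = ciphertext = 0xCF4682
s_1 = InvRound(s_0, k_1) = 0x6EDCB2
s_2 = InvRound(s_1, k_0) = 0x230E96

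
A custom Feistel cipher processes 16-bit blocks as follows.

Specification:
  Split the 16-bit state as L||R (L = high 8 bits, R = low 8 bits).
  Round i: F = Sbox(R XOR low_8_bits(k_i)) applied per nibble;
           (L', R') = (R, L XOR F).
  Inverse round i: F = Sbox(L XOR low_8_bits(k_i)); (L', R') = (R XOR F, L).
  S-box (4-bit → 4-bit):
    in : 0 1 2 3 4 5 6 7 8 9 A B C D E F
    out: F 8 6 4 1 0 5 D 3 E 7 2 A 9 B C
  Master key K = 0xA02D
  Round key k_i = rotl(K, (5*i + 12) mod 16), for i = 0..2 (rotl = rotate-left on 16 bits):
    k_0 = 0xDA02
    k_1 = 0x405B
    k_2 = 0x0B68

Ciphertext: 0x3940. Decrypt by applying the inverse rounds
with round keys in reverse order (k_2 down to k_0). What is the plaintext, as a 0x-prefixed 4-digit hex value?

0x64BD

s_0 = ciphertext = 0x3940
s_1 = InvRound(s_0, k_2) = 0x4839
s_2 = InvRound(s_1, k_1) = 0xBD48
s_3 = InvRound(s_2, k_0) = 0x64BD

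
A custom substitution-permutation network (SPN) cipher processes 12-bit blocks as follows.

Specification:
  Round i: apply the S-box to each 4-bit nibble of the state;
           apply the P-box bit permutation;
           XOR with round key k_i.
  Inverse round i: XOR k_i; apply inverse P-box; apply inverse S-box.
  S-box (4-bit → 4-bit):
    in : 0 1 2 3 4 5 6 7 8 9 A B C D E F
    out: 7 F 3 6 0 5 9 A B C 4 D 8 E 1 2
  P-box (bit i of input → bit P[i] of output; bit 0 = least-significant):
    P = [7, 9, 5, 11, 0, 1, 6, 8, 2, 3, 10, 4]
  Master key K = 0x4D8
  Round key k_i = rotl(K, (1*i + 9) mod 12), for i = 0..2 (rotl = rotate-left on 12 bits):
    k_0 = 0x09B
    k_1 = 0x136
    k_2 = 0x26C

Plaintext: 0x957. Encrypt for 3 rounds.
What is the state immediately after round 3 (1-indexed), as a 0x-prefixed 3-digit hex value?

s_0 = plaintext = 0x957
s_1 = Round(s_0, k_0) = 0xECA
s_2 = Round(s_1, k_1) = 0x012
s_3 = Round(s_2, k_2) = 0x5A3

0x5A3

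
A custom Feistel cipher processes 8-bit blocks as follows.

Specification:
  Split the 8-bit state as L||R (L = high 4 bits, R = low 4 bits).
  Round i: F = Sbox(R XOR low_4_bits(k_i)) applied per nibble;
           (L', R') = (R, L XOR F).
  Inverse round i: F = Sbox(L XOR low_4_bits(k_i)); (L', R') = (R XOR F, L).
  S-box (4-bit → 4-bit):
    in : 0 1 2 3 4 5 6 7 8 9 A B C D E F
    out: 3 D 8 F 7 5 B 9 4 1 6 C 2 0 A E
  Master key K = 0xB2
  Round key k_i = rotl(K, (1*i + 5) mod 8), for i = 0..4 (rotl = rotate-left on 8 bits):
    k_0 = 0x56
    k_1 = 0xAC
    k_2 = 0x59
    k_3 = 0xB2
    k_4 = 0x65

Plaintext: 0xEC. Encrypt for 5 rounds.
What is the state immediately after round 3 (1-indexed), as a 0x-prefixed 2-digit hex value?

0xB0

s_0 = plaintext = 0xEC
s_1 = Round(s_0, k_0) = 0xC8
s_2 = Round(s_1, k_1) = 0x8B
s_3 = Round(s_2, k_2) = 0xB0
s_4 = Round(s_3, k_3) = 0x03
s_5 = Round(s_4, k_4) = 0x3B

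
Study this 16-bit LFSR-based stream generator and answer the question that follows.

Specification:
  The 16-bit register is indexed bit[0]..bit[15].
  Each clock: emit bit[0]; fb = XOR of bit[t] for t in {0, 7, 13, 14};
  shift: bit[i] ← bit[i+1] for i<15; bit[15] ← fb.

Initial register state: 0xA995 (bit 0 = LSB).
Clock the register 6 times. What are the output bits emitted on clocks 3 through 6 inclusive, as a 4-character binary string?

reg_0 = 0xA995
clock 1: out=1, reg = 0xD4CA
clock 2: out=0, reg = 0x6A65
clock 3: out=1, reg = 0xB532
clock 4: out=0, reg = 0xDA99
clock 5: out=1, reg = 0xED4C
clock 6: out=0, reg = 0x76A6

1010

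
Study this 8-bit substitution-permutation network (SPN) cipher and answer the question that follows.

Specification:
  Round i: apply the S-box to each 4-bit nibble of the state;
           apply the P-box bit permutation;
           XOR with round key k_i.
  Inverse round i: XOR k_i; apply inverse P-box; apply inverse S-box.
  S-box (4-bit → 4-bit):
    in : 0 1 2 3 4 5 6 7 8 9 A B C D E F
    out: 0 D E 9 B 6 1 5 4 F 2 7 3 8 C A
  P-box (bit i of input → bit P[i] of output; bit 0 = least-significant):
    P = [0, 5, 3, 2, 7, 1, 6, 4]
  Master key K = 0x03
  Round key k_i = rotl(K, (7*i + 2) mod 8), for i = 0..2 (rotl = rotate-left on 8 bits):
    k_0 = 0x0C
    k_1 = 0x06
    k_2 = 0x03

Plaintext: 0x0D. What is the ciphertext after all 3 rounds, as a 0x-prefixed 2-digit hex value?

0x0F

s_0 = plaintext = 0x0D
s_1 = Round(s_0, k_0) = 0x08
s_2 = Round(s_1, k_1) = 0x0E
s_3 = Round(s_2, k_2) = 0x0F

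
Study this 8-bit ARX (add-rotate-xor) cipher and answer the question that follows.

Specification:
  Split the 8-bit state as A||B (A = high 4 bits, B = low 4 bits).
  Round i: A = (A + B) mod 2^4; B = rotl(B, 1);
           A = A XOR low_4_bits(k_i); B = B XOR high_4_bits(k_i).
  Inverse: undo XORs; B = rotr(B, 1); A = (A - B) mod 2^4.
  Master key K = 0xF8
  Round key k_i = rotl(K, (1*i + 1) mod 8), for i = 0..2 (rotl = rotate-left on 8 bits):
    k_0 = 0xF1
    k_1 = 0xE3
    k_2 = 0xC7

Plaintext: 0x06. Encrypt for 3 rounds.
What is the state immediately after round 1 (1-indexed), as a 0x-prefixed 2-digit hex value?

s_0 = plaintext = 0x06
s_1 = Round(s_0, k_0) = 0x73
s_2 = Round(s_1, k_1) = 0x98
s_3 = Round(s_2, k_2) = 0x6D

0x73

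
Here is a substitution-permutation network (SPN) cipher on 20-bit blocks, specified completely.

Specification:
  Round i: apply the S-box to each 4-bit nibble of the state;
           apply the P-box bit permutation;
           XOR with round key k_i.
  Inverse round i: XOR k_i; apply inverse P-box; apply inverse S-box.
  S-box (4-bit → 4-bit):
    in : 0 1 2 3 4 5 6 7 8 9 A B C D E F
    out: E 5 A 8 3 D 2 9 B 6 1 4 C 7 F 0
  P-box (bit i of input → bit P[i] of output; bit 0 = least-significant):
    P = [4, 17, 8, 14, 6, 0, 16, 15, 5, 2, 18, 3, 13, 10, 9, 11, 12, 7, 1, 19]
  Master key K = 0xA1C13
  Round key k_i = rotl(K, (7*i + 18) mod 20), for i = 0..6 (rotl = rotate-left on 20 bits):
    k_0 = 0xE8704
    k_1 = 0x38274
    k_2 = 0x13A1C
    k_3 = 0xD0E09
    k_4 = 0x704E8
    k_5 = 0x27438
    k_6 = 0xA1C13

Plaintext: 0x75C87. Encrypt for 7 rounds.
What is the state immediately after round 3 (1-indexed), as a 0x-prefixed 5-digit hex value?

0xFF75F

s_0 = plaintext = 0x75C87
s_1 = Round(s_0, k_0) = 0x27D5D
s_2 = Round(s_1, k_1) = 0xC2B80
s_3 = Round(s_2, k_2) = 0xFF75F
s_4 = Round(s_3, k_3) = 0xC8E61
s_5 = Round(s_4, k_4) = 0xB29D7
s_6 = Round(s_5, k_5) = 0x7386F
s_7 = Round(s_6, k_6) = 0x2043E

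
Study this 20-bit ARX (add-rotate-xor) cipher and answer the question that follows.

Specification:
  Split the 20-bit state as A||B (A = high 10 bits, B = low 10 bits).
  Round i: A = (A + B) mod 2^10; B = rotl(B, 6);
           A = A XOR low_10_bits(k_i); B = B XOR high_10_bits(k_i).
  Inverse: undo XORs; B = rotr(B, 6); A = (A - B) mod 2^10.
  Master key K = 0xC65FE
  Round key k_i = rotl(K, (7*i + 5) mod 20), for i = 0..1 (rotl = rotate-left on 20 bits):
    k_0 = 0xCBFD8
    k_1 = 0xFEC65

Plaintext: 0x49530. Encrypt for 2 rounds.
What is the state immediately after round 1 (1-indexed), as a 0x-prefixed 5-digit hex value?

s_0 = plaintext = 0x49530
s_1 = Round(s_0, k_0) = 0x6373C
s_2 = Round(s_1, k_1) = 0x2B0C8

0x6373C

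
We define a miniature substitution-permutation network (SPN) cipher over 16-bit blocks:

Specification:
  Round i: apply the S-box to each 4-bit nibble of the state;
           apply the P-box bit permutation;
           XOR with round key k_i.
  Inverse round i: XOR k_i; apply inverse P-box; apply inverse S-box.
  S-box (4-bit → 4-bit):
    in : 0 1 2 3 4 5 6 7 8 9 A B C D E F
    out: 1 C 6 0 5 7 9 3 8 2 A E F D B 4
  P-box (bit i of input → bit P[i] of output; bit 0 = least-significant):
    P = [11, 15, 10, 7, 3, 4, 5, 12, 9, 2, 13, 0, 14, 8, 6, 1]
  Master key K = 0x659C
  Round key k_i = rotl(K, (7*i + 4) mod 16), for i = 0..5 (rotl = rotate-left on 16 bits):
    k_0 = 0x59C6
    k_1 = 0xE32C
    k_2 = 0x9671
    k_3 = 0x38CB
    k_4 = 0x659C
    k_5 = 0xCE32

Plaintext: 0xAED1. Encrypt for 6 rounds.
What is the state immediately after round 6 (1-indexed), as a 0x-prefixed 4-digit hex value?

0x0B0E

s_0 = plaintext = 0xAED1
s_1 = Round(s_0, k_0) = 0x4E69
s_2 = Round(s_1, k_1) = 0x3161
s_3 = Round(s_2, k_2) = 0xA2F8
s_4 = Round(s_3, k_3) = 0x196D
s_5 = Round(s_4, k_4) = 0x7952
s_6 = Round(s_5, k_5) = 0x0B0E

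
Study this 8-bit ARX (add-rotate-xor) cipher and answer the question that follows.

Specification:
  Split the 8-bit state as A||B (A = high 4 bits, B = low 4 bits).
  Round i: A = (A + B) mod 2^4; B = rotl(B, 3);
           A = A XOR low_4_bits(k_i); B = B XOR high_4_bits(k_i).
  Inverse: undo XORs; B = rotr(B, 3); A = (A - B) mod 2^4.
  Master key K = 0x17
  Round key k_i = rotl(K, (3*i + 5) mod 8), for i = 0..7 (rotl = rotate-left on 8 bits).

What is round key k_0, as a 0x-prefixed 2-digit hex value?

K = 0x17
k_0 = rotl(K, (3*0+5) mod 8) = rotl(K, 5) = 0xE2

0xE2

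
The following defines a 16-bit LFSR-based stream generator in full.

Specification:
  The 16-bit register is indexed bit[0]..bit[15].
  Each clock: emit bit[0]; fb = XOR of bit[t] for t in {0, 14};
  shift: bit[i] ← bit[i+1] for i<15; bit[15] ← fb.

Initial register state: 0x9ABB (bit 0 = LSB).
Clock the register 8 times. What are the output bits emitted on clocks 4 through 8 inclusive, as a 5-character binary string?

reg_0 = 0x9ABB
clock 1: out=1, reg = 0xCD5D
clock 2: out=1, reg = 0x66AE
clock 3: out=0, reg = 0xB357
clock 4: out=1, reg = 0xD9AB
clock 5: out=1, reg = 0x6CD5
clock 6: out=1, reg = 0x366A
clock 7: out=0, reg = 0x1B35
clock 8: out=1, reg = 0x8D9A

11101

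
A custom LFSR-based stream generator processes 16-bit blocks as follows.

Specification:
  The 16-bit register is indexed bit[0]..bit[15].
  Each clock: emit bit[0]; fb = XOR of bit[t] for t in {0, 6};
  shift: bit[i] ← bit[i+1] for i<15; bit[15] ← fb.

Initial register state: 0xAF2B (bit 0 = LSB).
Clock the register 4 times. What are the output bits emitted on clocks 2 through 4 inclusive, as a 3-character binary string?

reg_0 = 0xAF2B
clock 1: out=1, reg = 0xD795
clock 2: out=1, reg = 0xEBCA
clock 3: out=0, reg = 0xF5E5
clock 4: out=1, reg = 0x7AF2

101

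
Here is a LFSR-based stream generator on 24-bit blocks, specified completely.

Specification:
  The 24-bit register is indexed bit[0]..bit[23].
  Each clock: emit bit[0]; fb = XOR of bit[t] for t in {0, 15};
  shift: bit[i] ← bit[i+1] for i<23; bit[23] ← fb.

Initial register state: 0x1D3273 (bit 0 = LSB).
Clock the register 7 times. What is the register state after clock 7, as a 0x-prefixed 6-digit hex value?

0x923A64

reg_0 = 0x1D3273
clock 1: out=1, reg = 0x8E9939
clock 2: out=1, reg = 0x474C9C
clock 3: out=0, reg = 0x23A64E
clock 4: out=0, reg = 0x91D327
clock 5: out=1, reg = 0x48E993
clock 6: out=1, reg = 0x2474C9
clock 7: out=1, reg = 0x923A64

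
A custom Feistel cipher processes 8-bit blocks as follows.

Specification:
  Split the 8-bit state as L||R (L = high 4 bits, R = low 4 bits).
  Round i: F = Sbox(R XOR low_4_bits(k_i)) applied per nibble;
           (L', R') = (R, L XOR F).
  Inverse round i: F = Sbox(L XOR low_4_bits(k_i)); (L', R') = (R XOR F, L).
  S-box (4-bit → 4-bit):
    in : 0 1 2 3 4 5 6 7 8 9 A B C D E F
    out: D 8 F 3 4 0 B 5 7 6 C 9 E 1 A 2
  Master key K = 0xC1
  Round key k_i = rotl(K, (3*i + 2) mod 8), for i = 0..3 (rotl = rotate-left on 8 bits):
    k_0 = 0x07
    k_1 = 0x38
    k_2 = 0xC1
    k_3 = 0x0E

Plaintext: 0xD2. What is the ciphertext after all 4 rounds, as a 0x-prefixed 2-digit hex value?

s_0 = plaintext = 0xD2
s_1 = Round(s_0, k_0) = 0x2D
s_2 = Round(s_1, k_1) = 0xD2
s_3 = Round(s_2, k_2) = 0x2E
s_4 = Round(s_3, k_3) = 0xEF

0xEF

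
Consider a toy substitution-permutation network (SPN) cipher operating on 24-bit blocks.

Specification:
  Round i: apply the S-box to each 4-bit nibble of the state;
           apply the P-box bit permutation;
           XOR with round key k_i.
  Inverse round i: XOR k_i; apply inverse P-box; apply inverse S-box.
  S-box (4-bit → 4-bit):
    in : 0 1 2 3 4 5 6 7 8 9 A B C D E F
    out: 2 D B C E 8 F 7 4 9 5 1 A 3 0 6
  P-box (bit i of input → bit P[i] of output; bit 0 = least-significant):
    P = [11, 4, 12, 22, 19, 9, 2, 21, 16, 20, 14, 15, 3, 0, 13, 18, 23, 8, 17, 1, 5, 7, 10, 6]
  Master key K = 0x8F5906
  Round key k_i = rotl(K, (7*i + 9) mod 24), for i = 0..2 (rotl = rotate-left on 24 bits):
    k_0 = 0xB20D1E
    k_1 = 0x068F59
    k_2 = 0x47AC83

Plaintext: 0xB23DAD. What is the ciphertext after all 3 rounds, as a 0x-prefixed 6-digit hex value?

0x5928D3

s_0 = plaintext = 0xB23DAD
s_1 = Round(s_0, k_0) = 0x2F2428
s_2 = Round(s_1, k_1) = 0x385CB0
s_3 = Round(s_2, k_2) = 0x5928D3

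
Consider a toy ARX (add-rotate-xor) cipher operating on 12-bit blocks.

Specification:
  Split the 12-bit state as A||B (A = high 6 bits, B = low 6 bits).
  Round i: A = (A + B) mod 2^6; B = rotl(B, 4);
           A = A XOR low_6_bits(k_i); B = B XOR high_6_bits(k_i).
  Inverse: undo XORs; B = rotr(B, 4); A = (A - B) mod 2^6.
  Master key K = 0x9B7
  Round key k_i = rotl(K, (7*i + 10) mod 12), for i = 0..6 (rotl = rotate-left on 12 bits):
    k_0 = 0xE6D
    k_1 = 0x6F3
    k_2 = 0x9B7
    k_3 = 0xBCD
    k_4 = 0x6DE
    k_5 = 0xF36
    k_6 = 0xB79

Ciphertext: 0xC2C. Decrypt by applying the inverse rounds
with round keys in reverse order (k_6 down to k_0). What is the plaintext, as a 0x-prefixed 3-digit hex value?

s_0 = ciphertext = 0xC2C
s_1 = InvRound(s_0, k_6) = 0x144
s_2 = InvRound(s_1, k_5) = 0x423
s_3 = InvRound(s_2, k_4) = 0xAE3
s_4 = InvRound(s_3, k_3) = 0xDB0
s_5 = InvRound(s_4, k_2) = 0xA19
s_6 = InvRound(s_5, k_1) = 0x4C8
s_7 = InvRound(s_6, k_0) = 0xDC7

0xDC7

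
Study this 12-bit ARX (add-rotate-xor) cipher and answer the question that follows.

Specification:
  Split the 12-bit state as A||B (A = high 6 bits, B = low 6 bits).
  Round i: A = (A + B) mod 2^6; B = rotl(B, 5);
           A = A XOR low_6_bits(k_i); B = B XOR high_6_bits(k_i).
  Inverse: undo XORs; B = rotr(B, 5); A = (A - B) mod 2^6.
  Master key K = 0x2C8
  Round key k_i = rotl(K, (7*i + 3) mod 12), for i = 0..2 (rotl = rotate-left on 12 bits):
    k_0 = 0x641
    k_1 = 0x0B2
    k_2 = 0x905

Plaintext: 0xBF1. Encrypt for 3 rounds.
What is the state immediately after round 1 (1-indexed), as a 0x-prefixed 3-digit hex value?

s_0 = plaintext = 0xBF1
s_1 = Round(s_0, k_0) = 0x861
s_2 = Round(s_1, k_1) = 0xC32
s_3 = Round(s_2, k_2) = 0x9FD

0x861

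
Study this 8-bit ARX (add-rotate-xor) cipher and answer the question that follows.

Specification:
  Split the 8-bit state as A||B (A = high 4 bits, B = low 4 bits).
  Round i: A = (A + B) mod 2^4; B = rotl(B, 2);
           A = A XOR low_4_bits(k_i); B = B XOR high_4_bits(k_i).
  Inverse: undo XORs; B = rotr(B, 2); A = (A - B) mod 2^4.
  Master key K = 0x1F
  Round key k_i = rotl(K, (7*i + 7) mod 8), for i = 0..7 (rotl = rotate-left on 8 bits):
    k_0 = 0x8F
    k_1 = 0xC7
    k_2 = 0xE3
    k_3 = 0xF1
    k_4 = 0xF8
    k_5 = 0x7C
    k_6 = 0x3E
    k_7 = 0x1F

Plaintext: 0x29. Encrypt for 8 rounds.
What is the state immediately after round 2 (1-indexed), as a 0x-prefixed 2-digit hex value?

s_0 = plaintext = 0x29
s_1 = Round(s_0, k_0) = 0x4E
s_2 = Round(s_1, k_1) = 0x57
s_3 = Round(s_2, k_2) = 0xF3
s_4 = Round(s_3, k_3) = 0x33
s_5 = Round(s_4, k_4) = 0xE3
s_6 = Round(s_5, k_5) = 0xDB
s_7 = Round(s_6, k_6) = 0x6D
s_8 = Round(s_7, k_7) = 0xC6

0x57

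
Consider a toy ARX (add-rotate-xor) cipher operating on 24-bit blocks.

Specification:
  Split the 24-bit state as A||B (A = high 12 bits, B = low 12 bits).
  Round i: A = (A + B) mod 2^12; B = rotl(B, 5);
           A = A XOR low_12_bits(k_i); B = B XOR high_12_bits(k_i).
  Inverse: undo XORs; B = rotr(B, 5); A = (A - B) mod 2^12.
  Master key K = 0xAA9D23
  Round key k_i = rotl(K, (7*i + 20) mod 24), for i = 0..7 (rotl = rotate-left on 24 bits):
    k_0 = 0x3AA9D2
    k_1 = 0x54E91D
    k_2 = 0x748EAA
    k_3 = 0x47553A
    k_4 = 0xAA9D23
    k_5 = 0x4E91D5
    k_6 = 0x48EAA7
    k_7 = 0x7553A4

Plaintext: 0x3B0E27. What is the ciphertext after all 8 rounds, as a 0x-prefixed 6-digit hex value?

0x7F5D02

s_0 = plaintext = 0x3B0E27
s_1 = Round(s_0, k_0) = 0x805756
s_2 = Round(s_1, k_1) = 0x646F80
s_3 = Round(s_2, k_2) = 0xB6C757
s_4 = Round(s_3, k_3) = 0x7F9E9B
s_5 = Round(s_4, k_4) = 0xBB79D4
s_6 = Round(s_5, k_5) = 0x45EE7A
s_7 = Round(s_6, k_6) = 0x87FBD2
s_8 = Round(s_7, k_7) = 0x7F5D02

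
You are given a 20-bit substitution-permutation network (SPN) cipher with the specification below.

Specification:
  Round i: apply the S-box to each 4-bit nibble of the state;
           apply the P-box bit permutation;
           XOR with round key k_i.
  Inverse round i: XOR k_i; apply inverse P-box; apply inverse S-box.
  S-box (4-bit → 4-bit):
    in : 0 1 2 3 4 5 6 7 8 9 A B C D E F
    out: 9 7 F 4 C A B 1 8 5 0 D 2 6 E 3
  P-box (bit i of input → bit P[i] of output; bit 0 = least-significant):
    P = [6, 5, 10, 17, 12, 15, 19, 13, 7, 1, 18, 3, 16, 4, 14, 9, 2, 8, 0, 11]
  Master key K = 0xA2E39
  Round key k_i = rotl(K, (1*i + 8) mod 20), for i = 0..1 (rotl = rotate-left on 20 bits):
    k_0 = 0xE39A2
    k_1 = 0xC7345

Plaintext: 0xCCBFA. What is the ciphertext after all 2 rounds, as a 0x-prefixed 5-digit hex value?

s_0 = plaintext = 0xCCBFA
s_1 = Round(s_0, k_0) = 0xAA83A
s_2 = Round(s_1, k_1) = 0x4734D

0x4734D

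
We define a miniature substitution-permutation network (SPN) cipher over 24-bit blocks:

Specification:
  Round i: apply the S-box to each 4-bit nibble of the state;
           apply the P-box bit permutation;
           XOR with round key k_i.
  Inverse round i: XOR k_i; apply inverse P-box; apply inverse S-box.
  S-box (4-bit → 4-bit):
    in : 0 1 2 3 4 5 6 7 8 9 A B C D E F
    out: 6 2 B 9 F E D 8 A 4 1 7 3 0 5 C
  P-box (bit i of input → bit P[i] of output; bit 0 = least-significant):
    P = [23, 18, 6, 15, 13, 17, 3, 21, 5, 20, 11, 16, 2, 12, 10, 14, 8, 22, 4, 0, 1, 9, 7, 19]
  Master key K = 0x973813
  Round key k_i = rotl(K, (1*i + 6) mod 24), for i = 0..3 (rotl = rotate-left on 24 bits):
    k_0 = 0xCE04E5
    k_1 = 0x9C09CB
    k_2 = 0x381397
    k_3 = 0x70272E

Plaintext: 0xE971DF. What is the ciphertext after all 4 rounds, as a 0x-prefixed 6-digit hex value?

s_0 = plaintext = 0xE971DF
s_1 = Round(s_0, k_0) = 0xDEC437
s_2 = Round(s_1, k_1) = 0xADB0FF
s_3 = Round(s_2, k_2) = 0x088FD9
s_4 = Round(s_3, k_3) = 0x317DEF

0x317DEF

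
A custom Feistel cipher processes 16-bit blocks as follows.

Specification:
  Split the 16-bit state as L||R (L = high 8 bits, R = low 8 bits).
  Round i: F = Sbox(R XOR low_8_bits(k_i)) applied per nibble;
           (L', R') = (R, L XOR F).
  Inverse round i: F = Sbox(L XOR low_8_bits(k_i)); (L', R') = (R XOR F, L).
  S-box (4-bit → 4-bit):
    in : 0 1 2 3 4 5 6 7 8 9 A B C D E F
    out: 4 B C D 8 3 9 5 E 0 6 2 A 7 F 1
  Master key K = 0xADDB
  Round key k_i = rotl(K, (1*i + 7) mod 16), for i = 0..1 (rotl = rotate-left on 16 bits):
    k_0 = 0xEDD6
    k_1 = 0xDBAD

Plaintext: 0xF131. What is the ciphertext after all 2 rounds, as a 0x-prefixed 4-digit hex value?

s_0 = plaintext = 0xF131
s_1 = Round(s_0, k_0) = 0x3104
s_2 = Round(s_1, k_1) = 0x0451

0x0451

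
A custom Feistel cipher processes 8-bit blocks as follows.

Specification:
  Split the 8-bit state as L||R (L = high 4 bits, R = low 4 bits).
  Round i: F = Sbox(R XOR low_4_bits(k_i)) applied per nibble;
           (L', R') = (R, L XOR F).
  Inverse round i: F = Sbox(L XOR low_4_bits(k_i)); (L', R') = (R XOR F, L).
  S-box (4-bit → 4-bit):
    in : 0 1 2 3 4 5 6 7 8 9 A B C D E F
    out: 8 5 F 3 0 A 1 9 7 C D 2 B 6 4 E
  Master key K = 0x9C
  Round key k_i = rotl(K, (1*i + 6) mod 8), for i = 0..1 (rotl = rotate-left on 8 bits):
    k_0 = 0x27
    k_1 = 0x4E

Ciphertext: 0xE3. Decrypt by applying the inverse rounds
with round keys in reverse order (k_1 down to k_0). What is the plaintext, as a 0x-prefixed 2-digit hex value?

0x5B

s_0 = ciphertext = 0xE3
s_1 = InvRound(s_0, k_1) = 0xBE
s_2 = InvRound(s_1, k_0) = 0x5B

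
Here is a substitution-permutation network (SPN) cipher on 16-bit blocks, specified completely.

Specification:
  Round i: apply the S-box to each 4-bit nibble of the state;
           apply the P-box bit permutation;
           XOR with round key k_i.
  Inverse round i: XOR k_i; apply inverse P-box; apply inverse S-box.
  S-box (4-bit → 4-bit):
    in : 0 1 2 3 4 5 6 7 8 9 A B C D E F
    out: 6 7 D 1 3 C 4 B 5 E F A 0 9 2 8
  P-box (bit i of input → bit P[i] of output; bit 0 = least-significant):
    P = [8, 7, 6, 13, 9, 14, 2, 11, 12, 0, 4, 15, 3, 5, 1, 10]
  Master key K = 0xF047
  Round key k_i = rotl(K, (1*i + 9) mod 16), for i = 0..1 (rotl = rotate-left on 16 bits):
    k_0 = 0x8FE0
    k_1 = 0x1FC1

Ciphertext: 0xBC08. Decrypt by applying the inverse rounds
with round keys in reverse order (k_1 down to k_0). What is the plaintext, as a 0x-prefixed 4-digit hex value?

0x22C9

s_0 = ciphertext = 0xBC08
s_1 = InvRound(s_0, k_1) = 0x3B3A
s_2 = InvRound(s_1, k_0) = 0x22C9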